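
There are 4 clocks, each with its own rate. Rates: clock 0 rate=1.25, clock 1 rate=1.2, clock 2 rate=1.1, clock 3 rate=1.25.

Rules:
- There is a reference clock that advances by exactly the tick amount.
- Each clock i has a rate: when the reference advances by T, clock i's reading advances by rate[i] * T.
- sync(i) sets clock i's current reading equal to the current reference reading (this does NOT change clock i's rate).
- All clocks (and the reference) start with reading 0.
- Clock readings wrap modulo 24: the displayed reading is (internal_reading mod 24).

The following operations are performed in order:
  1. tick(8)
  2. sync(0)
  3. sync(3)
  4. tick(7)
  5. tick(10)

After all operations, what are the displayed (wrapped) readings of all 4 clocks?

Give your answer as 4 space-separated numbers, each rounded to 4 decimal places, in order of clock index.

After op 1 tick(8): ref=8.0000 raw=[10.0000 9.6000 8.8000 10.0000]
After op 2 sync(0): ref=8.0000 raw=[8.0000 9.6000 8.8000 10.0000]
After op 3 sync(3): ref=8.0000 raw=[8.0000 9.6000 8.8000 8.0000]
After op 4 tick(7): ref=15.0000 raw=[16.7500 18.0000 16.5000 16.7500]
After op 5 tick(10): ref=25.0000 raw=[29.2500 30.0000 27.5000 29.2500]
Wrap final raw readings (mod 24): 29.2500 mod 24 = 5.2500; 30.0000 mod 24 = 6.0000; 27.5000 mod 24 = 3.5000; 29.2500 mod 24 = 5.2500

Answer: 5.2500 6.0000 3.5000 5.2500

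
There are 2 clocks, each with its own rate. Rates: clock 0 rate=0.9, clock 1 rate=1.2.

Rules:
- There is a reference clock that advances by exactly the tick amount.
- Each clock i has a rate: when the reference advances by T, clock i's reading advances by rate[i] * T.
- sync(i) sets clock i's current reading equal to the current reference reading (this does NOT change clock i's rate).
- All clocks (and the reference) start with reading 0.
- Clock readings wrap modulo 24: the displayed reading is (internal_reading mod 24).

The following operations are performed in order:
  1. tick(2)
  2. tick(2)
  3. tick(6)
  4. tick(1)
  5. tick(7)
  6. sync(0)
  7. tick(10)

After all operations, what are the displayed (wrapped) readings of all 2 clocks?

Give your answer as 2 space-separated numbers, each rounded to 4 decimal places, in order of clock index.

After op 1 tick(2): ref=2.0000 raw=[1.8000 2.4000]
After op 2 tick(2): ref=4.0000 raw=[3.6000 4.8000]
After op 3 tick(6): ref=10.0000 raw=[9.0000 12.0000]
After op 4 tick(1): ref=11.0000 raw=[9.9000 13.2000]
After op 5 tick(7): ref=18.0000 raw=[16.2000 21.6000]
After op 6 sync(0): ref=18.0000 raw=[18.0000 21.6000]
After op 7 tick(10): ref=28.0000 raw=[27.0000 33.6000]
Wrap final raw readings (mod 24): 27.0000 mod 24 = 3.0000; 33.6000 mod 24 = 9.6000

Answer: 3.0000 9.6000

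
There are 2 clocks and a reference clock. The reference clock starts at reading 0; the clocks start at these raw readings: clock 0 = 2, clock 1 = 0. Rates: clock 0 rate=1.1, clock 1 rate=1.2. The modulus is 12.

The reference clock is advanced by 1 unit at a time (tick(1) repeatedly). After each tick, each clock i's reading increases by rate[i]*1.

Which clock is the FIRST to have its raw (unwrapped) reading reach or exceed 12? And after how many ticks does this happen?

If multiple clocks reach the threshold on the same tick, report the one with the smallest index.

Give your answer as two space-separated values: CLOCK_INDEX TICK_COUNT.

Answer: 0 10

Derivation:
clock 0: start=2, rate=1.1, needs 12-2 = 10; ticks = ceil(10/1.1) = ceil(9.0909) = 10; reading at tick 10 = 2 + 1.1*10 = 13.0000
clock 1: start=0, rate=1.2, needs 12-0 = 12; ticks = ceil(12/1.2) = ceil(10.0000) = 10; reading at tick 10 = 0 + 1.2*10 = 12.0000
Minimum tick count = 10; winners = [0, 1]; smallest index = 0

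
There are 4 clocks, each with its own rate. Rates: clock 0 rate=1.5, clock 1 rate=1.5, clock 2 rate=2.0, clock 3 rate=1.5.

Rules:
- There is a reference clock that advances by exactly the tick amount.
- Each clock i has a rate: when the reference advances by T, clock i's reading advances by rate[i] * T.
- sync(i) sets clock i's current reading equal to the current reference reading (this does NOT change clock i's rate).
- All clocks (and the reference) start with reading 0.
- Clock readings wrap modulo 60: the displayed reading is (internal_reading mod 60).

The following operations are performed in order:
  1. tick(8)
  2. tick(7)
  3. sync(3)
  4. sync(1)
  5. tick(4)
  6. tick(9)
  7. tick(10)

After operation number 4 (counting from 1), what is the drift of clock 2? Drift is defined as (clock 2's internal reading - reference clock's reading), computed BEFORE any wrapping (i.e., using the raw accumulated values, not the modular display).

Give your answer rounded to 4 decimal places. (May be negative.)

After op 1 tick(8): ref=8.0000 raw=[12.0000 12.0000 16.0000 12.0000]
After op 2 tick(7): ref=15.0000 raw=[22.5000 22.5000 30.0000 22.5000]
After op 3 sync(3): ref=15.0000 raw=[22.5000 22.5000 30.0000 15.0000]
After op 4 sync(1): ref=15.0000 raw=[22.5000 15.0000 30.0000 15.0000]
Drift of clock 2 after op 4: 30.0000 - 15.0000 = 15.0000

Answer: 15.0000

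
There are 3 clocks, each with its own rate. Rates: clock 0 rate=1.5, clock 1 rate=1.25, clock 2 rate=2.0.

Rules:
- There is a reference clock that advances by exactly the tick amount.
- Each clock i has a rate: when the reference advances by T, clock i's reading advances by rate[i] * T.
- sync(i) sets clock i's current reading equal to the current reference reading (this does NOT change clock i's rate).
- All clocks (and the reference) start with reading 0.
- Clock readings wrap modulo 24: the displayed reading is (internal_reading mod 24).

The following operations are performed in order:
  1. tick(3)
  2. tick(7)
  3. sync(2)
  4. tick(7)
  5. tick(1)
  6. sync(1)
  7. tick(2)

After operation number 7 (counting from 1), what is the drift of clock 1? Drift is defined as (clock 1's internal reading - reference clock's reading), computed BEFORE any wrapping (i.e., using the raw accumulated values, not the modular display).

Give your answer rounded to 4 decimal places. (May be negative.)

Answer: 0.5000

Derivation:
After op 1 tick(3): ref=3.0000 raw=[4.5000 3.7500 6.0000]
After op 2 tick(7): ref=10.0000 raw=[15.0000 12.5000 20.0000]
After op 3 sync(2): ref=10.0000 raw=[15.0000 12.5000 10.0000]
After op 4 tick(7): ref=17.0000 raw=[25.5000 21.2500 24.0000]
After op 5 tick(1): ref=18.0000 raw=[27.0000 22.5000 26.0000]
After op 6 sync(1): ref=18.0000 raw=[27.0000 18.0000 26.0000]
After op 7 tick(2): ref=20.0000 raw=[30.0000 20.5000 30.0000]
Drift of clock 1 after op 7: 20.5000 - 20.0000 = 0.5000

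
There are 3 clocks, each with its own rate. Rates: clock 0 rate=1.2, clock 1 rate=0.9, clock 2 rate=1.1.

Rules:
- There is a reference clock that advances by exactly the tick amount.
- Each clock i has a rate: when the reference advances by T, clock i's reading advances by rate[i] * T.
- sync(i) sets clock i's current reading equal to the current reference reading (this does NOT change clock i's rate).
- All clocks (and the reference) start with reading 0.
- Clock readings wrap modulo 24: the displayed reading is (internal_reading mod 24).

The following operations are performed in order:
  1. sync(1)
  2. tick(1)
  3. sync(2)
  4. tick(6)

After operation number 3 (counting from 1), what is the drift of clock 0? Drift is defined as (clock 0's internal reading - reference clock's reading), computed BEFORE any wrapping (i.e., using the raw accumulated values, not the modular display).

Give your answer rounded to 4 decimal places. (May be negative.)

After op 1 sync(1): ref=0.0000 raw=[0.0000 0.0000 0.0000]
After op 2 tick(1): ref=1.0000 raw=[1.2000 0.9000 1.1000]
After op 3 sync(2): ref=1.0000 raw=[1.2000 0.9000 1.0000]
Drift of clock 0 after op 3: 1.2000 - 1.0000 = 0.2000

Answer: 0.2000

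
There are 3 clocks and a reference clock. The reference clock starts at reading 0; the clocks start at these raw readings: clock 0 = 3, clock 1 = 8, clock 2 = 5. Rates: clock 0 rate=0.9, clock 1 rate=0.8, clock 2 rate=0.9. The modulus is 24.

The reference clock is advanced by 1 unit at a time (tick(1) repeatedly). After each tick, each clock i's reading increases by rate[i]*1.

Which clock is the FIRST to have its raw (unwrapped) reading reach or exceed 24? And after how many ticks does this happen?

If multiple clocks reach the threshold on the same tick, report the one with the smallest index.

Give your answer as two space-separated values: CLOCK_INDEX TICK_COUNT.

Answer: 1 20

Derivation:
clock 0: start=3, rate=0.9, needs 24-3 = 21; ticks = ceil(21/0.9) = ceil(23.3333) = 24; reading at tick 24 = 3 + 0.9*24 = 24.6000
clock 1: start=8, rate=0.8, needs 24-8 = 16; ticks = ceil(16/0.8) = ceil(20.0000) = 20; reading at tick 20 = 8 + 0.8*20 = 24.0000
clock 2: start=5, rate=0.9, needs 24-5 = 19; ticks = ceil(19/0.9) = ceil(21.1111) = 22; reading at tick 22 = 5 + 0.9*22 = 24.8000
Minimum tick count = 20; winners = [1]; smallest index = 1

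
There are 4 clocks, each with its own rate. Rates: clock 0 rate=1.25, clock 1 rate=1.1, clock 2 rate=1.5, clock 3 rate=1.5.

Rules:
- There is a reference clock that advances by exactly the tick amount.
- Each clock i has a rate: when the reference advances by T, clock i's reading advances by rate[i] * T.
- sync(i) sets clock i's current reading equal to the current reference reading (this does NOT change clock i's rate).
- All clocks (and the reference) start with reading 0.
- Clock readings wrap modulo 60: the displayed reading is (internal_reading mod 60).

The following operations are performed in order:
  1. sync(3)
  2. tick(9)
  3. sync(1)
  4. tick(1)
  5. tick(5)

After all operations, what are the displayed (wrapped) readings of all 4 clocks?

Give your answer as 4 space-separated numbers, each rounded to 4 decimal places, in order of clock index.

Answer: 18.7500 15.6000 22.5000 22.5000

Derivation:
After op 1 sync(3): ref=0.0000 raw=[0.0000 0.0000 0.0000 0.0000]
After op 2 tick(9): ref=9.0000 raw=[11.2500 9.9000 13.5000 13.5000]
After op 3 sync(1): ref=9.0000 raw=[11.2500 9.0000 13.5000 13.5000]
After op 4 tick(1): ref=10.0000 raw=[12.5000 10.1000 15.0000 15.0000]
After op 5 tick(5): ref=15.0000 raw=[18.7500 15.6000 22.5000 22.5000]
Wrap final raw readings (mod 60): 18.7500 mod 60 = 18.7500; 15.6000 mod 60 = 15.6000; 22.5000 mod 60 = 22.5000; 22.5000 mod 60 = 22.5000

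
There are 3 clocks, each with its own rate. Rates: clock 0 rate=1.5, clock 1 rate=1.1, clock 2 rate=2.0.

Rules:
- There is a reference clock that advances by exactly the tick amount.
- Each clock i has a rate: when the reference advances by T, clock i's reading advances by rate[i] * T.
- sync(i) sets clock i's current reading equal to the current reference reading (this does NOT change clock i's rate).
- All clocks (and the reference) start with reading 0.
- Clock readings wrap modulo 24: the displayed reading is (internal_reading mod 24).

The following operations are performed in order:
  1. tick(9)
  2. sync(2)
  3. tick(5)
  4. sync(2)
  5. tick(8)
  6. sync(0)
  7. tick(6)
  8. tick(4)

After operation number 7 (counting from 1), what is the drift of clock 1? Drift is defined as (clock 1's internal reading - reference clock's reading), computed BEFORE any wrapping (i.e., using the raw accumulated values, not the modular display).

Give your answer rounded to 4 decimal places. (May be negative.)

After op 1 tick(9): ref=9.0000 raw=[13.5000 9.9000 18.0000]
After op 2 sync(2): ref=9.0000 raw=[13.5000 9.9000 9.0000]
After op 3 tick(5): ref=14.0000 raw=[21.0000 15.4000 19.0000]
After op 4 sync(2): ref=14.0000 raw=[21.0000 15.4000 14.0000]
After op 5 tick(8): ref=22.0000 raw=[33.0000 24.2000 30.0000]
After op 6 sync(0): ref=22.0000 raw=[22.0000 24.2000 30.0000]
After op 7 tick(6): ref=28.0000 raw=[31.0000 30.8000 42.0000]
Drift of clock 1 after op 7: 30.8000 - 28.0000 = 2.8000

Answer: 2.8000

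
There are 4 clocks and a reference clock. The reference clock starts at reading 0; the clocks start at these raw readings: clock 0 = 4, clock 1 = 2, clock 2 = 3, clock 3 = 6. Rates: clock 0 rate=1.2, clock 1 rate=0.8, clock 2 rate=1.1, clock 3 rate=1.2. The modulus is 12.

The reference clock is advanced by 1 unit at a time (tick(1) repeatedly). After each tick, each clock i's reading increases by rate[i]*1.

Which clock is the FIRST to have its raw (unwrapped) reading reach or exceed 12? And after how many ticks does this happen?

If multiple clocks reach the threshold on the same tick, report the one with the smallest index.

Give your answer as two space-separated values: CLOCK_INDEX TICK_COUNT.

Answer: 3 5

Derivation:
clock 0: start=4, rate=1.2, needs 12-4 = 8; ticks = ceil(8/1.2) = ceil(6.6667) = 7; reading at tick 7 = 4 + 1.2*7 = 12.4000
clock 1: start=2, rate=0.8, needs 12-2 = 10; ticks = ceil(10/0.8) = ceil(12.5000) = 13; reading at tick 13 = 2 + 0.8*13 = 12.4000
clock 2: start=3, rate=1.1, needs 12-3 = 9; ticks = ceil(9/1.1) = ceil(8.1818) = 9; reading at tick 9 = 3 + 1.1*9 = 12.9000
clock 3: start=6, rate=1.2, needs 12-6 = 6; ticks = ceil(6/1.2) = ceil(5.0000) = 5; reading at tick 5 = 6 + 1.2*5 = 12.0000
Minimum tick count = 5; winners = [3]; smallest index = 3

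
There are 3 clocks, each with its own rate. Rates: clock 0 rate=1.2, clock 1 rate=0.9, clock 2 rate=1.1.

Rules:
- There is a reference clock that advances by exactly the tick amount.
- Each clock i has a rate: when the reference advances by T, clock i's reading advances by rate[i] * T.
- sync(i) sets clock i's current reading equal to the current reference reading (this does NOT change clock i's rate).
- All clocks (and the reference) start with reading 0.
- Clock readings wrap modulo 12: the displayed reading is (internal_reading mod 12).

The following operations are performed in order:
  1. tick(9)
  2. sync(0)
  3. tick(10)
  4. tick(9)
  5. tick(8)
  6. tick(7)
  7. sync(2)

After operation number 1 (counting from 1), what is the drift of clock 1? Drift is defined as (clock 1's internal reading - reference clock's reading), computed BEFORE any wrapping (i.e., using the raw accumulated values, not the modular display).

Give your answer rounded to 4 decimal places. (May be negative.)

Answer: -0.9000

Derivation:
After op 1 tick(9): ref=9.0000 raw=[10.8000 8.1000 9.9000]
Drift of clock 1 after op 1: 8.1000 - 9.0000 = -0.9000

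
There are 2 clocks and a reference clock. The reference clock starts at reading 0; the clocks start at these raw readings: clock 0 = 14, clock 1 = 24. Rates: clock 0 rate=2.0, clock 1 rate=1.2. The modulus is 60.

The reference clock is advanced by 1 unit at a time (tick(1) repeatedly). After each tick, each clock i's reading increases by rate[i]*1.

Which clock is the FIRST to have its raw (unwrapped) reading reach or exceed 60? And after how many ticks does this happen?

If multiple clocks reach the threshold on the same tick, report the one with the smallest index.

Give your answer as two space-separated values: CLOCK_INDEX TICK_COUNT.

clock 0: start=14, rate=2.0, needs 60-14 = 46; ticks = ceil(46/2.0) = ceil(23.0000) = 23; reading at tick 23 = 14 + 2.0*23 = 60.0000
clock 1: start=24, rate=1.2, needs 60-24 = 36; ticks = ceil(36/1.2) = ceil(30.0000) = 30; reading at tick 30 = 24 + 1.2*30 = 60.0000
Minimum tick count = 23; winners = [0]; smallest index = 0

Answer: 0 23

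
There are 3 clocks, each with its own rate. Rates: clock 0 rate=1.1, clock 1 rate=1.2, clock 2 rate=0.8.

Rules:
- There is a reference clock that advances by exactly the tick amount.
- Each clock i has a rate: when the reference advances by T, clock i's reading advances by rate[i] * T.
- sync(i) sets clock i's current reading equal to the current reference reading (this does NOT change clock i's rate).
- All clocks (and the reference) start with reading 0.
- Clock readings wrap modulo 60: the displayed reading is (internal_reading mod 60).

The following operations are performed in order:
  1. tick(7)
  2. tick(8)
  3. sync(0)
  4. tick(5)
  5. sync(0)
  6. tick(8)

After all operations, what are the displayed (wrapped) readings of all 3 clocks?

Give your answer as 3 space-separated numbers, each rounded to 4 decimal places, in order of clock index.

Answer: 28.8000 33.6000 22.4000

Derivation:
After op 1 tick(7): ref=7.0000 raw=[7.7000 8.4000 5.6000]
After op 2 tick(8): ref=15.0000 raw=[16.5000 18.0000 12.0000]
After op 3 sync(0): ref=15.0000 raw=[15.0000 18.0000 12.0000]
After op 4 tick(5): ref=20.0000 raw=[20.5000 24.0000 16.0000]
After op 5 sync(0): ref=20.0000 raw=[20.0000 24.0000 16.0000]
After op 6 tick(8): ref=28.0000 raw=[28.8000 33.6000 22.4000]
Wrap final raw readings (mod 60): 28.8000 mod 60 = 28.8000; 33.6000 mod 60 = 33.6000; 22.4000 mod 60 = 22.4000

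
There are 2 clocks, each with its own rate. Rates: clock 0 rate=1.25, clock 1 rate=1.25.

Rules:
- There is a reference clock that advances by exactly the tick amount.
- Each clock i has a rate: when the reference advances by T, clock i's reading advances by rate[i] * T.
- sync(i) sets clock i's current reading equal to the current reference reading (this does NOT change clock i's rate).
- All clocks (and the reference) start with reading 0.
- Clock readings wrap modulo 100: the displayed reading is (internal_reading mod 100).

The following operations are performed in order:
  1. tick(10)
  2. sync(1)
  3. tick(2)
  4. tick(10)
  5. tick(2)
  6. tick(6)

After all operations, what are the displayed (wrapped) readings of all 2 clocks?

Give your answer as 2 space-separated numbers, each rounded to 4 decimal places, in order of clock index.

Answer: 37.5000 35.0000

Derivation:
After op 1 tick(10): ref=10.0000 raw=[12.5000 12.5000]
After op 2 sync(1): ref=10.0000 raw=[12.5000 10.0000]
After op 3 tick(2): ref=12.0000 raw=[15.0000 12.5000]
After op 4 tick(10): ref=22.0000 raw=[27.5000 25.0000]
After op 5 tick(2): ref=24.0000 raw=[30.0000 27.5000]
After op 6 tick(6): ref=30.0000 raw=[37.5000 35.0000]
Wrap final raw readings (mod 100): 37.5000 mod 100 = 37.5000; 35.0000 mod 100 = 35.0000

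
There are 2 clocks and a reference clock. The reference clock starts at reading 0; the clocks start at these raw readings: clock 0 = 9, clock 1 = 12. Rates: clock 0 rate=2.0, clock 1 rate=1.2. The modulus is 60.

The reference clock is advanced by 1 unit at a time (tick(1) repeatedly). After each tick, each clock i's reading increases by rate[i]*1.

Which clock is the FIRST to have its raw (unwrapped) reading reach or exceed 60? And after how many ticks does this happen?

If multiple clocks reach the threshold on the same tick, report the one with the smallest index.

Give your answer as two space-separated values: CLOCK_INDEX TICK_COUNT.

Answer: 0 26

Derivation:
clock 0: start=9, rate=2.0, needs 60-9 = 51; ticks = ceil(51/2.0) = ceil(25.5000) = 26; reading at tick 26 = 9 + 2.0*26 = 61.0000
clock 1: start=12, rate=1.2, needs 60-12 = 48; ticks = ceil(48/1.2) = ceil(40.0000) = 40; reading at tick 40 = 12 + 1.2*40 = 60.0000
Minimum tick count = 26; winners = [0]; smallest index = 0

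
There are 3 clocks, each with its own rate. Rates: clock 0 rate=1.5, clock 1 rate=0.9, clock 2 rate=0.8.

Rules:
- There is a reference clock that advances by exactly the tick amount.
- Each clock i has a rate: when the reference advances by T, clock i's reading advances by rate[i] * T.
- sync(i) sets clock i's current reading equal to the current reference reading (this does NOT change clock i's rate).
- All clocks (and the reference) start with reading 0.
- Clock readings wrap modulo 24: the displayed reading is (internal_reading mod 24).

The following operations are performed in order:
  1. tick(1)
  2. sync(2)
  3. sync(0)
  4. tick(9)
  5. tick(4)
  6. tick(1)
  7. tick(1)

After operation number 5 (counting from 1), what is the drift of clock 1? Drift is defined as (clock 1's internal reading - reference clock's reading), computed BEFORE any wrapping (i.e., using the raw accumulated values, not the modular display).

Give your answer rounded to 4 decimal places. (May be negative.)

After op 1 tick(1): ref=1.0000 raw=[1.5000 0.9000 0.8000]
After op 2 sync(2): ref=1.0000 raw=[1.5000 0.9000 1.0000]
After op 3 sync(0): ref=1.0000 raw=[1.0000 0.9000 1.0000]
After op 4 tick(9): ref=10.0000 raw=[14.5000 9.0000 8.2000]
After op 5 tick(4): ref=14.0000 raw=[20.5000 12.6000 11.4000]
Drift of clock 1 after op 5: 12.6000 - 14.0000 = -1.4000

Answer: -1.4000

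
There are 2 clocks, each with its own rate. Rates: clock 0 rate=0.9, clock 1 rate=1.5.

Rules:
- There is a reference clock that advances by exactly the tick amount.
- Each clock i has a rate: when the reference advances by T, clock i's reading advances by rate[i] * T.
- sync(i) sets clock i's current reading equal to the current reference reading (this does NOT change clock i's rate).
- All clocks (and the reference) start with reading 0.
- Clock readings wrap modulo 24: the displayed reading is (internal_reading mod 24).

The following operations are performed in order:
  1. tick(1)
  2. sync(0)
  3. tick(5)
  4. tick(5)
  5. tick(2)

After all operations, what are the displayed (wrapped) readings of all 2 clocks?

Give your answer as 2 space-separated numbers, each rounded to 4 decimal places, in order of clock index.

Answer: 11.8000 19.5000

Derivation:
After op 1 tick(1): ref=1.0000 raw=[0.9000 1.5000]
After op 2 sync(0): ref=1.0000 raw=[1.0000 1.5000]
After op 3 tick(5): ref=6.0000 raw=[5.5000 9.0000]
After op 4 tick(5): ref=11.0000 raw=[10.0000 16.5000]
After op 5 tick(2): ref=13.0000 raw=[11.8000 19.5000]
Wrap final raw readings (mod 24): 11.8000 mod 24 = 11.8000; 19.5000 mod 24 = 19.5000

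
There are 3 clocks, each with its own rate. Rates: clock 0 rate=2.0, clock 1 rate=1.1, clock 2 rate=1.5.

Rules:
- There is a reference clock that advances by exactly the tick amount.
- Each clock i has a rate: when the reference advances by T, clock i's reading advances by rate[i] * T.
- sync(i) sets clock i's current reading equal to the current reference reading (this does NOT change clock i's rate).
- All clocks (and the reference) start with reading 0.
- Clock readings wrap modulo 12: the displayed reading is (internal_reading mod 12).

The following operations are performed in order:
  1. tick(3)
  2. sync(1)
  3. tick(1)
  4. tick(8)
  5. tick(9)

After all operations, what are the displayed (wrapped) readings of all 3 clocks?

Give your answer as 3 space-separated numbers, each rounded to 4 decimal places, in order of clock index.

After op 1 tick(3): ref=3.0000 raw=[6.0000 3.3000 4.5000]
After op 2 sync(1): ref=3.0000 raw=[6.0000 3.0000 4.5000]
After op 3 tick(1): ref=4.0000 raw=[8.0000 4.1000 6.0000]
After op 4 tick(8): ref=12.0000 raw=[24.0000 12.9000 18.0000]
After op 5 tick(9): ref=21.0000 raw=[42.0000 22.8000 31.5000]
Wrap final raw readings (mod 12): 42.0000 mod 12 = 6.0000; 22.8000 mod 12 = 10.8000; 31.5000 mod 12 = 7.5000

Answer: 6.0000 10.8000 7.5000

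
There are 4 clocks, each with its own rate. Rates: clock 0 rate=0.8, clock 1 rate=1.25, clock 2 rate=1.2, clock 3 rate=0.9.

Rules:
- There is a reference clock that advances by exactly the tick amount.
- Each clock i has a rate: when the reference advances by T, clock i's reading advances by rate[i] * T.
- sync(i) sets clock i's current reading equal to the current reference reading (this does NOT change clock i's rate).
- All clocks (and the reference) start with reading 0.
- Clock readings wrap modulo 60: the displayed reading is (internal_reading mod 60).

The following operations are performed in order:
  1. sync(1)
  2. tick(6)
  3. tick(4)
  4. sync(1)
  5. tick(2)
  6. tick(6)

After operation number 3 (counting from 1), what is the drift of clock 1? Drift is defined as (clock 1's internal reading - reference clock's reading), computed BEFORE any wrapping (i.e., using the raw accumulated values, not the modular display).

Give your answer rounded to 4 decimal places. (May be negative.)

After op 1 sync(1): ref=0.0000 raw=[0.0000 0.0000 0.0000 0.0000]
After op 2 tick(6): ref=6.0000 raw=[4.8000 7.5000 7.2000 5.4000]
After op 3 tick(4): ref=10.0000 raw=[8.0000 12.5000 12.0000 9.0000]
Drift of clock 1 after op 3: 12.5000 - 10.0000 = 2.5000

Answer: 2.5000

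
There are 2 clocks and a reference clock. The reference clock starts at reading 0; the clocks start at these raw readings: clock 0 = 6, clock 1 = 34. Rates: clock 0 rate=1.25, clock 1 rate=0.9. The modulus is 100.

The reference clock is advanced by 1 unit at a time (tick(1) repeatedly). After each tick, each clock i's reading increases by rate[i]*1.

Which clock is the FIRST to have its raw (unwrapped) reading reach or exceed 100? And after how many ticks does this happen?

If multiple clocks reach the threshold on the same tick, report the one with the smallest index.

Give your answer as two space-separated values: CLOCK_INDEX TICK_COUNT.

clock 0: start=6, rate=1.25, needs 100-6 = 94; ticks = ceil(94/1.25) = ceil(75.2000) = 76; reading at tick 76 = 6 + 1.25*76 = 101.0000
clock 1: start=34, rate=0.9, needs 100-34 = 66; ticks = ceil(66/0.9) = ceil(73.3333) = 74; reading at tick 74 = 34 + 0.9*74 = 100.6000
Minimum tick count = 74; winners = [1]; smallest index = 1

Answer: 1 74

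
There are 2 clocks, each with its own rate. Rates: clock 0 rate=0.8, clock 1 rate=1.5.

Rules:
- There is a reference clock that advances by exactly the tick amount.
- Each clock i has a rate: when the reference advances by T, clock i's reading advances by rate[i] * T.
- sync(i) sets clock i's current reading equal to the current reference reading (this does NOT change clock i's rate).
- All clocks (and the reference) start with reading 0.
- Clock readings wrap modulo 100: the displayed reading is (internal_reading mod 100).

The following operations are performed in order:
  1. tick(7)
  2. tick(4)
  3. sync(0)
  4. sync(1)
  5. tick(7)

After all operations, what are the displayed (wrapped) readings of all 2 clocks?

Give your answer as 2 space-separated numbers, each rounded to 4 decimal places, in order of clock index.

After op 1 tick(7): ref=7.0000 raw=[5.6000 10.5000]
After op 2 tick(4): ref=11.0000 raw=[8.8000 16.5000]
After op 3 sync(0): ref=11.0000 raw=[11.0000 16.5000]
After op 4 sync(1): ref=11.0000 raw=[11.0000 11.0000]
After op 5 tick(7): ref=18.0000 raw=[16.6000 21.5000]
Wrap final raw readings (mod 100): 16.6000 mod 100 = 16.6000; 21.5000 mod 100 = 21.5000

Answer: 16.6000 21.5000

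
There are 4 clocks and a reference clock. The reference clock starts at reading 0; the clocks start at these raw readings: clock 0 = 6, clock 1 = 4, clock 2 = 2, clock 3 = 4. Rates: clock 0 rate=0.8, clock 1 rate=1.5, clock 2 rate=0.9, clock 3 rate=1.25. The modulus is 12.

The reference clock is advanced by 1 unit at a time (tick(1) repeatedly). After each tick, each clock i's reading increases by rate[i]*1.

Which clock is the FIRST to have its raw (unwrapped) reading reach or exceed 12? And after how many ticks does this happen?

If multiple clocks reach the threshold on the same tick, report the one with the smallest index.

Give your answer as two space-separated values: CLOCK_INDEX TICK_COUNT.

Answer: 1 6

Derivation:
clock 0: start=6, rate=0.8, needs 12-6 = 6; ticks = ceil(6/0.8) = ceil(7.5000) = 8; reading at tick 8 = 6 + 0.8*8 = 12.4000
clock 1: start=4, rate=1.5, needs 12-4 = 8; ticks = ceil(8/1.5) = ceil(5.3333) = 6; reading at tick 6 = 4 + 1.5*6 = 13.0000
clock 2: start=2, rate=0.9, needs 12-2 = 10; ticks = ceil(10/0.9) = ceil(11.1111) = 12; reading at tick 12 = 2 + 0.9*12 = 12.8000
clock 3: start=4, rate=1.25, needs 12-4 = 8; ticks = ceil(8/1.25) = ceil(6.4000) = 7; reading at tick 7 = 4 + 1.25*7 = 12.7500
Minimum tick count = 6; winners = [1]; smallest index = 1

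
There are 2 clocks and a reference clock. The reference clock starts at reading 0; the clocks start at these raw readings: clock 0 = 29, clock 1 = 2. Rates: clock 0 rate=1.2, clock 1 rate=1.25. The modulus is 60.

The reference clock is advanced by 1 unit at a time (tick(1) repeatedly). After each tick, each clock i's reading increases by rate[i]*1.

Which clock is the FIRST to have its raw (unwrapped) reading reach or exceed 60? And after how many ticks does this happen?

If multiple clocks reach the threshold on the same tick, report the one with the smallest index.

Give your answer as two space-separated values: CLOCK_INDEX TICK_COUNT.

clock 0: start=29, rate=1.2, needs 60-29 = 31; ticks = ceil(31/1.2) = ceil(25.8333) = 26; reading at tick 26 = 29 + 1.2*26 = 60.2000
clock 1: start=2, rate=1.25, needs 60-2 = 58; ticks = ceil(58/1.25) = ceil(46.4000) = 47; reading at tick 47 = 2 + 1.25*47 = 60.7500
Minimum tick count = 26; winners = [0]; smallest index = 0

Answer: 0 26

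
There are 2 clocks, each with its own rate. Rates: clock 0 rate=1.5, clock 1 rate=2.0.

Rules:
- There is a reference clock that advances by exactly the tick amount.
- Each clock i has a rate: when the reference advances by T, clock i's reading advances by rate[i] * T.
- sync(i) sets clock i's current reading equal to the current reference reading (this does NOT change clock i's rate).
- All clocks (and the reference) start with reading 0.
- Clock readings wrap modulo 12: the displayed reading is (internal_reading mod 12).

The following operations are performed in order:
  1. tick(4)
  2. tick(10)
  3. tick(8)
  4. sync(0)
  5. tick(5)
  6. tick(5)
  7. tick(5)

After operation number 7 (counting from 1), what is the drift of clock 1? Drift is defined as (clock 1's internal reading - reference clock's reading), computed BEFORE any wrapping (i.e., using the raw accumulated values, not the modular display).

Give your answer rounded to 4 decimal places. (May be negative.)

After op 1 tick(4): ref=4.0000 raw=[6.0000 8.0000]
After op 2 tick(10): ref=14.0000 raw=[21.0000 28.0000]
After op 3 tick(8): ref=22.0000 raw=[33.0000 44.0000]
After op 4 sync(0): ref=22.0000 raw=[22.0000 44.0000]
After op 5 tick(5): ref=27.0000 raw=[29.5000 54.0000]
After op 6 tick(5): ref=32.0000 raw=[37.0000 64.0000]
After op 7 tick(5): ref=37.0000 raw=[44.5000 74.0000]
Drift of clock 1 after op 7: 74.0000 - 37.0000 = 37.0000

Answer: 37.0000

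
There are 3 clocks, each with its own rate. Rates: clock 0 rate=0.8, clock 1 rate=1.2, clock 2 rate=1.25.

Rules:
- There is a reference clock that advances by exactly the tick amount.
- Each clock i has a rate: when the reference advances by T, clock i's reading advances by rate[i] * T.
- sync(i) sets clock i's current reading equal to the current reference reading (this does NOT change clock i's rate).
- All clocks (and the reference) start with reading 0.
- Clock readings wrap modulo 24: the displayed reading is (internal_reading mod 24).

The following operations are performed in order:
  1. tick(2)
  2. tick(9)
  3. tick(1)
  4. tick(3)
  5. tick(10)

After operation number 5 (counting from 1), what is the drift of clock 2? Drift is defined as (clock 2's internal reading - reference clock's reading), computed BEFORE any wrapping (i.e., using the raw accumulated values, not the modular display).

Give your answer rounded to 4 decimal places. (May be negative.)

After op 1 tick(2): ref=2.0000 raw=[1.6000 2.4000 2.5000]
After op 2 tick(9): ref=11.0000 raw=[8.8000 13.2000 13.7500]
After op 3 tick(1): ref=12.0000 raw=[9.6000 14.4000 15.0000]
After op 4 tick(3): ref=15.0000 raw=[12.0000 18.0000 18.7500]
After op 5 tick(10): ref=25.0000 raw=[20.0000 30.0000 31.2500]
Drift of clock 2 after op 5: 31.2500 - 25.0000 = 6.2500

Answer: 6.2500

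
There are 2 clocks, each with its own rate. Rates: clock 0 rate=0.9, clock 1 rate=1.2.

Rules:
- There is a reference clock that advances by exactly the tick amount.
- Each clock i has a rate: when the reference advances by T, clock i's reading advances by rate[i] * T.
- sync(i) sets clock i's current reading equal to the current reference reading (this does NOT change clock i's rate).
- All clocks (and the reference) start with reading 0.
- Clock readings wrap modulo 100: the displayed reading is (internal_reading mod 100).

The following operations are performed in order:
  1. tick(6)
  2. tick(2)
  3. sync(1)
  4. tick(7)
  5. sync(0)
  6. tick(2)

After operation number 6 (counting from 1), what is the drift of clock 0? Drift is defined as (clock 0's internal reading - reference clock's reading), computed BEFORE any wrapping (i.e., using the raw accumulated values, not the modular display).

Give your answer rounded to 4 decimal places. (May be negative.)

After op 1 tick(6): ref=6.0000 raw=[5.4000 7.2000]
After op 2 tick(2): ref=8.0000 raw=[7.2000 9.6000]
After op 3 sync(1): ref=8.0000 raw=[7.2000 8.0000]
After op 4 tick(7): ref=15.0000 raw=[13.5000 16.4000]
After op 5 sync(0): ref=15.0000 raw=[15.0000 16.4000]
After op 6 tick(2): ref=17.0000 raw=[16.8000 18.8000]
Drift of clock 0 after op 6: 16.8000 - 17.0000 = -0.2000

Answer: -0.2000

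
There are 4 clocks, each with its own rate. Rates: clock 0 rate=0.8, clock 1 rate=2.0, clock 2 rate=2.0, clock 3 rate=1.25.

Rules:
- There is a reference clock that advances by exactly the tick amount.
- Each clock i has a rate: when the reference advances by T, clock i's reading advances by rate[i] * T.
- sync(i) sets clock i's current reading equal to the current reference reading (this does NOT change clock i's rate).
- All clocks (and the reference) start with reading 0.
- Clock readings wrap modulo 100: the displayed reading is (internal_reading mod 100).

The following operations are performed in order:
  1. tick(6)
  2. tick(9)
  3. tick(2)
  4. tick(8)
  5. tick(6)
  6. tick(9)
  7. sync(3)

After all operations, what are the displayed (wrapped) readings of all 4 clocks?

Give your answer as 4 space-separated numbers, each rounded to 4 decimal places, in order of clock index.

Answer: 32.0000 80.0000 80.0000 40.0000

Derivation:
After op 1 tick(6): ref=6.0000 raw=[4.8000 12.0000 12.0000 7.5000]
After op 2 tick(9): ref=15.0000 raw=[12.0000 30.0000 30.0000 18.7500]
After op 3 tick(2): ref=17.0000 raw=[13.6000 34.0000 34.0000 21.2500]
After op 4 tick(8): ref=25.0000 raw=[20.0000 50.0000 50.0000 31.2500]
After op 5 tick(6): ref=31.0000 raw=[24.8000 62.0000 62.0000 38.7500]
After op 6 tick(9): ref=40.0000 raw=[32.0000 80.0000 80.0000 50.0000]
After op 7 sync(3): ref=40.0000 raw=[32.0000 80.0000 80.0000 40.0000]
Wrap final raw readings (mod 100): 32.0000 mod 100 = 32.0000; 80.0000 mod 100 = 80.0000; 80.0000 mod 100 = 80.0000; 40.0000 mod 100 = 40.0000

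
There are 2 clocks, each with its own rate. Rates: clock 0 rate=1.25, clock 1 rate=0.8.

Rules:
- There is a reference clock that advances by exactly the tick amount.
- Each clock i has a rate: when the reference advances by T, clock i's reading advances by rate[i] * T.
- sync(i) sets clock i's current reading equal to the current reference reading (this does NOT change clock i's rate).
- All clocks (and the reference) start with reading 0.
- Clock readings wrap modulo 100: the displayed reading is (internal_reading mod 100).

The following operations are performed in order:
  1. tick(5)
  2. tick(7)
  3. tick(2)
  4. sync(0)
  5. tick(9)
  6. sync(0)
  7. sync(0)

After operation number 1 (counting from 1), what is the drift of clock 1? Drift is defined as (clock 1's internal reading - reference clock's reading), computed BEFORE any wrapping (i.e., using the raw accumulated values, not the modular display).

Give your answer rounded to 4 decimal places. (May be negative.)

Answer: -1.0000

Derivation:
After op 1 tick(5): ref=5.0000 raw=[6.2500 4.0000]
Drift of clock 1 after op 1: 4.0000 - 5.0000 = -1.0000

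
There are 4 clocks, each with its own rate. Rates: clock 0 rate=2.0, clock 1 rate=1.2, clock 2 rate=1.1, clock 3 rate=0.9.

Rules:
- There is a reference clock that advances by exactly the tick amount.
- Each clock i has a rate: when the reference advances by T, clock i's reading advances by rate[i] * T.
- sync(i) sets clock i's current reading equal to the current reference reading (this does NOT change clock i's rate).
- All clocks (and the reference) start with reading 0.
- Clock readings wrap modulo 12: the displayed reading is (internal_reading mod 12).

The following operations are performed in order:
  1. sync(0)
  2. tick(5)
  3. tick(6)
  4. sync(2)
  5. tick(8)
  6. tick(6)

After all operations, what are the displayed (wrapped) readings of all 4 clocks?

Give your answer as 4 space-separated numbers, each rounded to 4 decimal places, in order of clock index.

After op 1 sync(0): ref=0.0000 raw=[0.0000 0.0000 0.0000 0.0000]
After op 2 tick(5): ref=5.0000 raw=[10.0000 6.0000 5.5000 4.5000]
After op 3 tick(6): ref=11.0000 raw=[22.0000 13.2000 12.1000 9.9000]
After op 4 sync(2): ref=11.0000 raw=[22.0000 13.2000 11.0000 9.9000]
After op 5 tick(8): ref=19.0000 raw=[38.0000 22.8000 19.8000 17.1000]
After op 6 tick(6): ref=25.0000 raw=[50.0000 30.0000 26.4000 22.5000]
Wrap final raw readings (mod 12): 50.0000 mod 12 = 2.0000; 30.0000 mod 12 = 6.0000; 26.4000 mod 12 = 2.4000; 22.5000 mod 12 = 10.5000

Answer: 2.0000 6.0000 2.4000 10.5000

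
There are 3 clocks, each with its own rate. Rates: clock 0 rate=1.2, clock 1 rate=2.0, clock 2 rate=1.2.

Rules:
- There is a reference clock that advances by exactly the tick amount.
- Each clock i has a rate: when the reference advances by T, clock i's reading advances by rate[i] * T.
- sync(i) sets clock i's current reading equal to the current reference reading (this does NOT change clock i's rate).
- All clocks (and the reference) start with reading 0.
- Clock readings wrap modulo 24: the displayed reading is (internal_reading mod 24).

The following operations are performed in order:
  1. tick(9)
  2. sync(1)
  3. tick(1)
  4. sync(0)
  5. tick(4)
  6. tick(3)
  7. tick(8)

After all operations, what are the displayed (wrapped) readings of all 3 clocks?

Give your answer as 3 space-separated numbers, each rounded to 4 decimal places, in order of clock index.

Answer: 4.0000 17.0000 6.0000

Derivation:
After op 1 tick(9): ref=9.0000 raw=[10.8000 18.0000 10.8000]
After op 2 sync(1): ref=9.0000 raw=[10.8000 9.0000 10.8000]
After op 3 tick(1): ref=10.0000 raw=[12.0000 11.0000 12.0000]
After op 4 sync(0): ref=10.0000 raw=[10.0000 11.0000 12.0000]
After op 5 tick(4): ref=14.0000 raw=[14.8000 19.0000 16.8000]
After op 6 tick(3): ref=17.0000 raw=[18.4000 25.0000 20.4000]
After op 7 tick(8): ref=25.0000 raw=[28.0000 41.0000 30.0000]
Wrap final raw readings (mod 24): 28.0000 mod 24 = 4.0000; 41.0000 mod 24 = 17.0000; 30.0000 mod 24 = 6.0000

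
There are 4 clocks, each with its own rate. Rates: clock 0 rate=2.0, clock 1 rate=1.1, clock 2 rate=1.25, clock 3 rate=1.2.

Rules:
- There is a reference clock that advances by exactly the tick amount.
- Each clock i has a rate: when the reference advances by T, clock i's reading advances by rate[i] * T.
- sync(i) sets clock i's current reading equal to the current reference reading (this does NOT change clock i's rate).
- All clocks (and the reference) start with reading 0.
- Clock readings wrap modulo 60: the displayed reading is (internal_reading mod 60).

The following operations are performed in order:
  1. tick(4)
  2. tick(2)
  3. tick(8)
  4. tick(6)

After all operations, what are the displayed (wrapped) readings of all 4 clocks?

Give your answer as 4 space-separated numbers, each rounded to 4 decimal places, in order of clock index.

After op 1 tick(4): ref=4.0000 raw=[8.0000 4.4000 5.0000 4.8000]
After op 2 tick(2): ref=6.0000 raw=[12.0000 6.6000 7.5000 7.2000]
After op 3 tick(8): ref=14.0000 raw=[28.0000 15.4000 17.5000 16.8000]
After op 4 tick(6): ref=20.0000 raw=[40.0000 22.0000 25.0000 24.0000]
Wrap final raw readings (mod 60): 40.0000 mod 60 = 40.0000; 22.0000 mod 60 = 22.0000; 25.0000 mod 60 = 25.0000; 24.0000 mod 60 = 24.0000

Answer: 40.0000 22.0000 25.0000 24.0000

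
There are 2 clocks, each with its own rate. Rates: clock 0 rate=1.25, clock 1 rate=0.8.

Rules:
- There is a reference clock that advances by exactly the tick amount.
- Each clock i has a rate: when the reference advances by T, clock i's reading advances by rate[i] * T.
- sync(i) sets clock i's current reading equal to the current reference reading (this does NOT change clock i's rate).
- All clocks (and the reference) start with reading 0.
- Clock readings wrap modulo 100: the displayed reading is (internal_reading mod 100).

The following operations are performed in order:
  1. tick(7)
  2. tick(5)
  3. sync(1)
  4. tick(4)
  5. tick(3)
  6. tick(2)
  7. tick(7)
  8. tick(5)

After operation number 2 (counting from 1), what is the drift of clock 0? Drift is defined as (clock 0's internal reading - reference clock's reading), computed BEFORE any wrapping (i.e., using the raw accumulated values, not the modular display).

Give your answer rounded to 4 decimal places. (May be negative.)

Answer: 3.0000

Derivation:
After op 1 tick(7): ref=7.0000 raw=[8.7500 5.6000]
After op 2 tick(5): ref=12.0000 raw=[15.0000 9.6000]
Drift of clock 0 after op 2: 15.0000 - 12.0000 = 3.0000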